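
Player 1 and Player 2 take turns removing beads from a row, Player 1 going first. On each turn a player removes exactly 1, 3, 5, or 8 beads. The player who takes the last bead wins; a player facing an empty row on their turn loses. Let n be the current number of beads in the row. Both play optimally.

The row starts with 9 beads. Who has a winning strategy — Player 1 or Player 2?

Work bottom-up. With no move the player to move loses. Otherwise the position is W if at least one move leads to an L position for the opponent, and L if every move leads to a W.
n=0: no move → L
n=1: reaches L-position 0 → W
n=2: only reaches 1(W), which is W → L
n=3: reaches L-position 2 → W
n=4: only reaches 3(W), 1(W), all W → L
n=5: reaches L-position 4 → W
n=6: only reaches 5(W), 3(W), 1(W), all W → L
n=7: reaches L-position 6 → W
n=8: reaches L-position 0 → W
n=9: reaches L-position 6 → W
From 9 Player 1 can remove 3, leaving 6, reaching an L position.

Player 1 wins.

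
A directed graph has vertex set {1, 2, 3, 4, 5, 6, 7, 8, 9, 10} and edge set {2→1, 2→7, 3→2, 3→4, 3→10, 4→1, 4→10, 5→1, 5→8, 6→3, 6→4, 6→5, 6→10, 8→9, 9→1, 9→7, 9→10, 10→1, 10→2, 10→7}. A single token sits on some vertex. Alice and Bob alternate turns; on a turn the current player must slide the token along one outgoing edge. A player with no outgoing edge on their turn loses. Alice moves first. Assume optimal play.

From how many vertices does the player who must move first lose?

Classify positions by backward induction: terminal positions (no move available) are L. From any other position, the mover wins iff some move reaches an L.
Every edge goes from a vertex to one that appears earlier in the order 1, 7, 2, 10, 9, 8, 5, 4, 3, 6, so processing vertices in that order labels each vertex after all of its successors.
1: no outgoing edge → L
7: no outgoing edge → L
2: can move to 7, which is L ⇒ W
10: can move to 7, which is L ⇒ W
9: can move to 7, which is L ⇒ W
8: the only move is to 9(W), a W ⇒ L
5: can move to 8, which is L ⇒ W
4: can move to 1, which is L ⇒ W
3: moves to 4(W), 10(W), 2(W); every one is W ⇒ L
6: can move to 3, which is L ⇒ W
The L vertices are 1, 3, 7, 8; that is 4 in all.

4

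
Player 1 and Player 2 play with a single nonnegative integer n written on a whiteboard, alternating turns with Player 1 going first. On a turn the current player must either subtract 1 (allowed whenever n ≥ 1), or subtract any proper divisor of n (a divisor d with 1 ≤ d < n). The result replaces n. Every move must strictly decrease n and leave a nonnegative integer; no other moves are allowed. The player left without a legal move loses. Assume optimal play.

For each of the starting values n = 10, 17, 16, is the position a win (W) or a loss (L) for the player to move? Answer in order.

Positions with no move are L. A position that does have a move is losing for the player to move precisely when every available move leads to a winning position for the opponent. Fill in the labels:
n=0: no move → L
n=1: can move to 0, which is L ⇒ W
n=2: the only move is to 1(W), a W ⇒ L
n=3: can move to 2, which is L ⇒ W
n=4: can move to 2, which is L ⇒ W
n=5: the only move is to 4(W), a W ⇒ L
n=6: can move to 5, which is L ⇒ W
n=7: the only move is to 6(W), a W ⇒ L
n=8: can move to 7, which is L ⇒ W
n=9: moves to 6(W), 8(W); every one is W ⇒ L
n=10: can move to 5, which is L ⇒ W
n=11: the only move is to 10(W), a W ⇒ L
n=12: can move to 9, which is L ⇒ W
n=13: the only move is to 12(W), a W ⇒ L
n=14: can move to 7, which is L ⇒ W
n=15: moves to 10(W), 12(W), 14(W); every one is W ⇒ L
n=16: can move to 15, which is L ⇒ W
n=17: the only move is to 16(W), a W ⇒ L

10: W, 17: L, 16: W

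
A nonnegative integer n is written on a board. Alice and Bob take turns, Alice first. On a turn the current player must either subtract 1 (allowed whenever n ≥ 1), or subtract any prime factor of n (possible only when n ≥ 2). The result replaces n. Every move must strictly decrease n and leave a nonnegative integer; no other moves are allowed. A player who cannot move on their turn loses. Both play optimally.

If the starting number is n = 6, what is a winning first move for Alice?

Positions with no move are L. A position that does have a move is losing for the player to move precisely when every available move leads to a winning position for the opponent. Fill in the labels:
n=0: no move → L
n=1: reaches L-position 0 → W
n=2: reaches L-position 0 → W
n=3: reaches L-position 0 → W
n=4: only reaches 2(W), 3(W), all W → L
n=5: reaches L-position 0 → W
n=6: reaches L-position 4 → W
From 6, the L positions reachable in one move are: 4.

Move to 4.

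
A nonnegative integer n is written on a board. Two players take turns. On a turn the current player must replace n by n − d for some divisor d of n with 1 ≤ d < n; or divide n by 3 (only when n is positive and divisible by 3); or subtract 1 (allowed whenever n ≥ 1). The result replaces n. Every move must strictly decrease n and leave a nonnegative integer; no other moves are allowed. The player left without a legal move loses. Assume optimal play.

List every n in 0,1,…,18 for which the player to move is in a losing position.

Positions with no move are L. A position that does have a move is losing for the player to move precisely when every available move leads to a winning position for the opponent. Fill in the labels:
n=0: no move → L
n=1: reaches L-position 0 → W
n=2: only reaches 1(W), which is W → L
n=3: reaches L-position 2 → W
n=4: reaches L-position 2 → W
n=5: only reaches 4(W), which is W → L
n=6: reaches L-position 2 → W
n=7: only reaches 6(W), which is W → L
n=8: reaches L-position 7 → W
n=9: only reaches 3(W), 6(W), 8(W), all W → L
n=10: reaches L-position 5 → W
n=11: only reaches 10(W), which is W → L
n=12: reaches L-position 9 → W
n=13: only reaches 12(W), which is W → L
n=14: reaches L-position 7 → W
n=15: reaches L-position 5 → W
n=16: only reaches 8(W), 12(W), 14(W), 15(W), all W → L
n=17: reaches L-position 16 → W
n=18: reaches L-position 9 → W
Reading off the rows marked L gives the requested list; there are 8 such values of n.

0, 2, 5, 7, 9, 11, 13, 16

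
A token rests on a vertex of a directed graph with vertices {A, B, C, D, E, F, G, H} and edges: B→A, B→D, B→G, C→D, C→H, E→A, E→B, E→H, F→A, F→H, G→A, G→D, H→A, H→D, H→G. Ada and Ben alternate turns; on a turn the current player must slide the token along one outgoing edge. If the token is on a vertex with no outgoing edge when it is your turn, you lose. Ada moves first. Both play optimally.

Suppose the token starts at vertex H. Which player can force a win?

Compute win/loss labels from the base case upward. A position with no move is L. Any other position is W if it can reach an L in one move, else L.
Every edge goes from a vertex to one that appears earlier in the order A, D, G, H, B, E, C, F, so processing vertices in that order labels each vertex after all of its successors.
A: no outgoing edge → L
D: no outgoing edge → L
G: reaches L-position D → W
H: reaches L-position D → W
B: reaches L-position D → W
E: reaches L-position A → W
C: reaches L-position D → W
F: reaches L-position A → W
The starting position H is W: Ada should move to D, handing over an L position.

Ada wins.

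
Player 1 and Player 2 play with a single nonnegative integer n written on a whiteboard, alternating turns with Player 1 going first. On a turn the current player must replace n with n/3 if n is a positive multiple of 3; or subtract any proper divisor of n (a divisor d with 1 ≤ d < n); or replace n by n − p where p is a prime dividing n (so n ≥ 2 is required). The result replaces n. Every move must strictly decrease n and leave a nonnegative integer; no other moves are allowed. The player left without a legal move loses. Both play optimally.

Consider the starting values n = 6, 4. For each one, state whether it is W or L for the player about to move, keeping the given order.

Work bottom-up. With no move the player to move loses. Otherwise the position is W if at least one move leads to an L position for the opponent, and L if every move leads to a W.
n=0: no move → L
n=1: no move → L
n=2: reaches L-position 0 → W
n=3: reaches L-position 0 → W
n=4: only reaches 2(W), 3(W), all W → L
n=5: reaches L-position 0 → W
n=6: reaches L-position 4 → W

6: W, 4: L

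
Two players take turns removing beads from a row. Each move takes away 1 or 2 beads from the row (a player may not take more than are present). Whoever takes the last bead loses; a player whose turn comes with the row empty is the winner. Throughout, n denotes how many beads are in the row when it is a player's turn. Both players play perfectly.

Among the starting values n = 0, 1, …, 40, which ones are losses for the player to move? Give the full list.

1, 4, 7, 10, 13, 16, 19, 22, 25, 28, 31, 34, 37, 40

Label each position W (a win for the player to move) or L (a loss). A position with no legal move is W; any other position is W exactly when some move reaches an L, and L when every move reaches a W.
n=0: no move; the opponent has just taken the last bead and therefore loses → W
n=1: L (sole option 0(W) is W)
n=2: W (go to 1, an L position)
n=3: W (go to 1, an L position)
n=4: L (options 3(W), 2(W) are all W)
n=5: W (go to 4, an L position)
n=6: W (go to 4, an L position)
n=7: L (options 6(W), 5(W) are all W)
n=8: W (go to 7, an L position)
n=9: W (go to 7, an L position)
n=10: L (options 9(W), 8(W) are all W)
n=11: W (go to 10, an L position)
n=12: W (go to 10, an L position)
n=13: L (options 12(W), 11(W) are all W)
n=14: W (go to 13, an L position)
n=15: W (go to 13, an L position)
n=16: L (options 15(W), 14(W) are all W)
n=17: W (go to 16, an L position)
n=18: W (go to 16, an L position)
n=19: L (options 18(W), 17(W) are all W)
n=20: W (go to 19, an L position)
n=21: W (go to 19, an L position)
n=22: L (options 21(W), 20(W) are all W)
n=23: W (go to 22, an L position)
n=24: W (go to 22, an L position)
n=25: L (options 24(W), 23(W) are all W)
n=26: W (go to 25, an L position)
n=27: W (go to 25, an L position)
n=28: L (options 27(W), 26(W) are all W)
n=29: W (go to 28, an L position)
n=30: W (go to 28, an L position)
n=31: L (options 30(W), 29(W) are all W)
n=32: W (go to 31, an L position)
n=33: W (go to 31, an L position)
n=34: L (options 33(W), 32(W) are all W)
n=35: W (go to 34, an L position)
n=36: W (go to 34, an L position)
n=37: L (options 36(W), 35(W) are all W)
n=38: W (go to 37, an L position)
n=39: W (go to 37, an L position)
n=40: L (options 39(W), 38(W) are all W)
Reading off the rows marked L gives the requested list; there are 14 such values of n.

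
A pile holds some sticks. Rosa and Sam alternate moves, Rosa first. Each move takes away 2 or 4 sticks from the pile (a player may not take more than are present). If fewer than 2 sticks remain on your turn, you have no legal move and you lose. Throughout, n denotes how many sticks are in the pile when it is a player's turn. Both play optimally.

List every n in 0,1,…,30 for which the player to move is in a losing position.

0, 1, 6, 7, 12, 13, 18, 19, 24, 25, 30

Work bottom-up. With no move the player to move loses. Otherwise the position is W if at least one move leads to an L position for the opponent, and L if every move leads to a W.
n=0: no move → L
n=1: no move → L
n=2: reaches L-position 0 → W
n=3: reaches L-position 1 → W
n=4: reaches L-position 0 → W
n=5: reaches L-position 1 → W
n=6: only reaches 4(W), 2(W), all W → L
n=7: only reaches 5(W), 3(W), all W → L
n=8: reaches L-position 6 → W
n=9: reaches L-position 7 → W
n=10: reaches L-position 6 → W
n=11: reaches L-position 7 → W
n=12: only reaches 10(W), 8(W), all W → L
n=13: only reaches 11(W), 9(W), all W → L
n=14: reaches L-position 12 → W
n=15: reaches L-position 13 → W
n=16: reaches L-position 12 → W
n=17: reaches L-position 13 → W
n=18: only reaches 16(W), 14(W), all W → L
n=19: only reaches 17(W), 15(W), all W → L
n=20: reaches L-position 18 → W
n=21: reaches L-position 19 → W
n=22: reaches L-position 18 → W
n=23: reaches L-position 19 → W
n=24: only reaches 22(W), 20(W), all W → L
n=25: only reaches 23(W), 21(W), all W → L
n=26: reaches L-position 24 → W
n=27: reaches L-position 25 → W
n=28: reaches L-position 24 → W
n=29: reaches L-position 25 → W
n=30: only reaches 28(W), 26(W), all W → L
The losing starting values of n are exactly the entries labelled L in this table (11 of them).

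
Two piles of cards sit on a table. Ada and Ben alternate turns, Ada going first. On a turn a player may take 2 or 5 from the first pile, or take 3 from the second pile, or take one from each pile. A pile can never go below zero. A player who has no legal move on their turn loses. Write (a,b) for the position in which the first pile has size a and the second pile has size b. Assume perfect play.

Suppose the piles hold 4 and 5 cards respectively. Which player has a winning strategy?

Ben wins.

Compute win/loss labels from the base case upward. A position with no move is L. Any other position is W if it can reach an L in one move, else L.
No move ever increases a pile, so every position that can arise here has a ≤ 4 and b ≤ 5; it is enough to label the cells with 0 ≤ a ≤ 4 and 0 ≤ b ≤ 5.
Every move lowers a or b (never raises either), so fill the grid row by row in increasing a, and left to right within a row: each cell's successors are then already labelled.
      b=0  b=1  b=2  b=3  b=4  b=5
a=0:    L    L    L    W    W    W
a=1:    L    W    W    W    L    L
a=2:    W    W    W    L    L    W
a=3:    W    L    L    L    W    W
a=4:    L    L    W    W    W    L
Cells with no legal move (terminal, hence L): (0,0), (0,1), (0,2), (1,0).
The remaining L cells, each justified by listing all of its moves:
(1,4): moves to (1,1)(W), (0,3)(W); every one is W ⇒ L
(1,5): moves to (1,2)(W), (0,4)(W); every one is W ⇒ L
(2,3): moves to (0,3)(W), (2,0)(W), (1,2)(W); every one is W ⇒ L
(2,4): moves to (0,4)(W), (2,1)(W), (1,3)(W); every one is W ⇒ L
(3,1): moves to (1,1)(W), (2,0)(W); every one is W ⇒ L
(3,2): moves to (1,2)(W), (2,1)(W); every one is W ⇒ L
(3,3): moves to (1,3)(W), (3,0)(W), (2,2)(W); every one is W ⇒ L
(4,0): the only move is to (2,0)(W), a W ⇒ L
(4,1): moves to (2,1)(W), (3,0)(W); every one is W ⇒ L
(4,5): moves to (2,5)(W), (4,2)(W), (3,4)(W); every one is W ⇒ L
Every other cell has at least one move into one of the L cells above, so it is W.
Every move from (4,5) reaches a W position, so the mover loses.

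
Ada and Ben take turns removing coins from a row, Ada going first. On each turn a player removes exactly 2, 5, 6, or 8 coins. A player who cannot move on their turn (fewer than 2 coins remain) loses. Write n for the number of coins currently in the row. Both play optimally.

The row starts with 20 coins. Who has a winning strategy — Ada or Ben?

Ada wins.

Classify positions by backward induction: terminal positions (no move available) are L. From any other position, the mover wins iff some move reaches an L.
n=0: no move → L
n=1: no move → L
n=2: W (go to 0, an L position)
n=3: W (go to 1, an L position)
n=4: L (sole option 2(W) is W)
n=5: W (go to 0, an L position)
n=6: W (go to 4, an L position)
n=7: W (go to 1, an L position)
n=8: W (go to 0, an L position)
n=9: W (go to 4, an L position)
n=10: W (go to 4, an L position)
n=11: L (options 9(W), 6(W), 5(W), 3(W) are all W)
n=12: W (go to 4, an L position)
n=13: W (go to 11, an L position)
n=14: L (options 12(W), 9(W), 8(W), 6(W) are all W)
n=15: L (options 13(W), 10(W), 9(W), 7(W) are all W)
n=16: W (go to 14, an L position)
n=17: W (go to 15, an L position)
n=18: L (options 16(W), 13(W), 12(W), 10(W) are all W)
n=19: W (go to 14, an L position)
n=20: W (go to 18, an L position)
From 20 Ada can remove 2, leaving 18, reaching an L position.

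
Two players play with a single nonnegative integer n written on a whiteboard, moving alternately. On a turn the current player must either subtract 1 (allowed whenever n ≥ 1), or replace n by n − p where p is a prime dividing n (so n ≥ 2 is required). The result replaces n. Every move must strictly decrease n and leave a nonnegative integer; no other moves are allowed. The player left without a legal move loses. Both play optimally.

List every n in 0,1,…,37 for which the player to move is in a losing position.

0, 4, 8, 12, 16, 20, 24, 28, 32, 36

Positions with no move are L. A position that does have a move is losing for the player to move precisely when every available move leads to a winning position for the opponent. Fill in the labels:
n=0: no move → L
n=1: W (go to 0, an L position)
n=2: W (go to 0, an L position)
n=3: W (go to 0, an L position)
n=4: L (options 2(W), 3(W) are all W)
n=5: W (go to 0, an L position)
n=6: W (go to 4, an L position)
n=7: W (go to 0, an L position)
n=8: L (options 6(W), 7(W) are all W)
n=9: W (go to 8, an L position)
n=10: W (go to 8, an L position)
n=11: W (go to 0, an L position)
n=12: L (options 9(W), 10(W), 11(W) are all W)
n=13: W (go to 0, an L position)
n=14: W (go to 12, an L position)
n=15: W (go to 12, an L position)
n=16: L (options 14(W), 15(W) are all W)
n=17: W (go to 0, an L position)
n=18: W (go to 16, an L position)
n=19: W (go to 0, an L position)
n=20: L (options 15(W), 18(W), 19(W) are all W)
n=21: W (go to 20, an L position)
n=22: W (go to 20, an L position)
n=23: W (go to 0, an L position)
n=24: L (options 21(W), 22(W), 23(W) are all W)
n=25: W (go to 20, an L position)
n=26: W (go to 24, an L position)
n=27: W (go to 24, an L position)
n=28: L (options 21(W), 26(W), 27(W) are all W)
n=29: W (go to 0, an L position)
n=30: W (go to 28, an L position)
n=31: W (go to 0, an L position)
n=32: L (options 30(W), 31(W) are all W)
n=33: W (go to 32, an L position)
n=34: W (go to 32, an L position)
n=35: W (go to 28, an L position)
n=36: L (options 33(W), 34(W), 35(W) are all W)
n=37: W (go to 0, an L position)
The losing starting values of n are exactly the entries labelled L in this table (10 of them).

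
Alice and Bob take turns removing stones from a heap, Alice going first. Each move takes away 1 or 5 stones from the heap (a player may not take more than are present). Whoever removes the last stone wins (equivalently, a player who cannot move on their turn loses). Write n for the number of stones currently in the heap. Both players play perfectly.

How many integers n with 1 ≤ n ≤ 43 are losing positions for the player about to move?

Build the W/L table. Terminal = L. A non-terminal position is W if it has a move to some L; otherwise it is L.
n=0: no move → L
n=1: reaches L-position 0 → W
n=2: only reaches 1(W), which is W → L
n=3: reaches L-position 2 → W
n=4: only reaches 3(W), which is W → L
n=5: reaches L-position 4 → W
n=6: only reaches 5(W), 1(W), all W → L
n=7: reaches L-position 6 → W
n=8: only reaches 7(W), 3(W), all W → L
n=9: reaches L-position 8 → W
n=10: only reaches 9(W), 5(W), all W → L
n=11: reaches L-position 10 → W
n=12: only reaches 11(W), 7(W), all W → L
n=13: reaches L-position 12 → W
n=14: only reaches 13(W), 9(W), all W → L
n=15: reaches L-position 14 → W
n=16: only reaches 15(W), 11(W), all W → L
n=17: reaches L-position 16 → W
n=18: only reaches 17(W), 13(W), all W → L
n=19: reaches L-position 18 → W
n=20: only reaches 19(W), 15(W), all W → L
n=21: reaches L-position 20 → W
n=22: only reaches 21(W), 17(W), all W → L
n=23: reaches L-position 22 → W
n=24: only reaches 23(W), 19(W), all W → L
n=25: reaches L-position 24 → W
n=26: only reaches 25(W), 21(W), all W → L
n=27: reaches L-position 26 → W
n=28: only reaches 27(W), 23(W), all W → L
n=29: reaches L-position 28 → W
n=30: only reaches 29(W), 25(W), all W → L
n=31: reaches L-position 30 → W
n=32: only reaches 31(W), 27(W), all W → L
n=33: reaches L-position 32 → W
n=34: only reaches 33(W), 29(W), all W → L
n=35: reaches L-position 34 → W
n=36: only reaches 35(W), 31(W), all W → L
n=37: reaches L-position 36 → W
n=38: only reaches 37(W), 33(W), all W → L
n=39: reaches L-position 38 → W
n=40: only reaches 39(W), 35(W), all W → L
n=41: reaches L-position 40 → W
n=42: only reaches 41(W), 37(W), all W → L
n=43: reaches L-position 42 → W
L entries with 1 ≤ n ≤ 43 (n=0 is outside the asked range and is not counted): n = 2, 4, 6, 8, 10, 12, 14, 16, 18, 20, 22, 24, 26, 28, 30, 32, 34, 36, 38, 40, 42; that makes 21.

21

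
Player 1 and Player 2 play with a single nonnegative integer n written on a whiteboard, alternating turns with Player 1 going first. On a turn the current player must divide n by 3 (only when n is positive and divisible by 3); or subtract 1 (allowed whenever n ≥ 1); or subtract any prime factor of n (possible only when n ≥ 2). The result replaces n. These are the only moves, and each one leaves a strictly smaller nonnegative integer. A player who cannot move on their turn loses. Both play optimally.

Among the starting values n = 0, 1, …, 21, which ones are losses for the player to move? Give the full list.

Build the W/L table. Terminal = L. A non-terminal position is W if it has a move to some L; otherwise it is L.
n=0: no move → L
n=1: reaches L-position 0 → W
n=2: reaches L-position 0 → W
n=3: reaches L-position 0 → W
n=4: only reaches 2(W), 3(W), all W → L
n=5: reaches L-position 0 → W
n=6: reaches L-position 4 → W
n=7: reaches L-position 0 → W
n=8: only reaches 6(W), 7(W), all W → L
n=9: reaches L-position 8 → W
n=10: reaches L-position 8 → W
n=11: reaches L-position 0 → W
n=12: reaches L-position 4 → W
n=13: reaches L-position 0 → W
n=14: only reaches 7(W), 12(W), 13(W), all W → L
n=15: reaches L-position 14 → W
n=16: reaches L-position 14 → W
n=17: reaches L-position 0 → W
n=18: only reaches 6(W), 15(W), 16(W), 17(W), all W → L
n=19: reaches L-position 0 → W
n=20: reaches L-position 18 → W
n=21: reaches L-position 14 → W
The losing starting values of n are exactly the entries labelled L in this table (5 of them).

0, 4, 8, 14, 18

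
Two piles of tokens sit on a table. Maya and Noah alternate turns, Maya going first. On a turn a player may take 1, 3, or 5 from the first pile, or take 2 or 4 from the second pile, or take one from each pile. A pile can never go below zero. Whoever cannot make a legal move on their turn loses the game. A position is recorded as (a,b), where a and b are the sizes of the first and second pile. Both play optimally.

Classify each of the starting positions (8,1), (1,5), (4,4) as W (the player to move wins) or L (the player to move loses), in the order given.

(8,1): L, (1,5): W, (4,4): W

Positions with no move are L. A position that does have a move is losing for the player to move precisely when every available move leads to a winning position for the opponent. Fill in the labels:
No move ever increases a pile, so every position that can arise here has a ≤ 8 and b ≤ 5; it is enough to label the cells with 0 ≤ a ≤ 8 and 0 ≤ b ≤ 5.
Every move lowers a or b (never raises either), so fill the grid row by row in increasing a, and left to right within a row: each cell's successors are then already labelled.
      b=0  b=1  b=2  b=3  b=4  b=5
a=0:    L    L    W    W    W    W
a=1:    W    W    W    L    L    W
a=2:    L    L    W    W    W    W
a=3:    W    W    W    L    L    W
a=4:    L    L    W    W    W    W
a=5:    W    W    W    L    L    W
a=6:    L    L    W    W    W    W
a=7:    W    W    W    L    L    W
a=8:    L    L    W    W    W    W
Cells with no legal move (terminal, hence L): (0,0), (0,1).
The remaining L cells, each justified by listing all of its moves:
(1,3): moves to (0,3)(W), (1,1)(W), (0,2)(W); every one is W ⇒ L
(1,4): moves to (0,4)(W), (1,2)(W), (1,0)(W), (0,3)(W); every one is W ⇒ L
(2,0): the only move is to (1,0)(W), a W ⇒ L
(2,1): moves to (1,1)(W), (1,0)(W); every one is W ⇒ L
(3,3): moves to (2,3)(W), (0,3)(W), (3,1)(W), (2,2)(W); every one is W ⇒ L
(3,4): moves to (2,4)(W), (0,4)(W), (3,2)(W), (3,0)(W), (2,3)(W); every one is W ⇒ L
(4,0): moves to (3,0)(W), (1,0)(W); every one is W ⇒ L
(4,1): moves to (3,1)(W), (1,1)(W), (3,0)(W); every one is W ⇒ L
(5,3): moves to (4,3)(W), (2,3)(W), (0,3)(W), (5,1)(W), (4,2)(W); every one is W ⇒ L
(5,4): moves to (4,4)(W), (2,4)(W), (0,4)(W), (5,2)(W), (5,0)(W), (4,3)(W); every one is W ⇒ L
(6,0): moves to (5,0)(W), (3,0)(W), (1,0)(W); every one is W ⇒ L
(6,1): moves to (5,1)(W), (3,1)(W), (1,1)(W), (5,0)(W); every one is W ⇒ L
(7,3): moves to (6,3)(W), (4,3)(W), (2,3)(W), (7,1)(W), (6,2)(W); every one is W ⇒ L
(7,4): moves to (6,4)(W), (4,4)(W), (2,4)(W), (7,2)(W), (7,0)(W), (6,3)(W); every one is W ⇒ L
(8,0): moves to (7,0)(W), (5,0)(W), (3,0)(W); every one is W ⇒ L
(8,1): moves to (7,1)(W), (5,1)(W), (3,1)(W), (7,0)(W); every one is W ⇒ L
Every other cell has at least one move into one of the L cells above, so it is W.
(8,1): one of the L cells justified above, so L
(1,5): the move to (1,3) reaches an L cell, so W
(4,4): the move to (3,4) reaches an L cell, so W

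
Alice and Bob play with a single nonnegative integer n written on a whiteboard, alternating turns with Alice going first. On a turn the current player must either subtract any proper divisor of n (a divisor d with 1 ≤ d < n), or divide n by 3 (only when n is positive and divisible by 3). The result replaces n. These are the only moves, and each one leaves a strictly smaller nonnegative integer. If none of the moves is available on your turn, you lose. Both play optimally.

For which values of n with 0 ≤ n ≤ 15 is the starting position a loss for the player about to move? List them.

0, 1, 4, 7, 9, 11, 13, 15

Use the standard recursion: the mover loses at a terminal position; elsewhere, the mover wins exactly when some move hands the opponent an L position.
n=0: no move → L
n=1: no move → L
n=2: →1(L), so W
n=3: →1(L), so W
n=4: →2(W), 3(W) — all W, so L
n=5: →4(L), so W
n=6: →4(L), so W
n=7: →6(W) only, which is W, so L
n=8: →4(L), so W
n=9: →3(W), 6(W), 8(W) — all W, so L
n=10: →9(L), so W
n=11: →10(W) only, which is W, so L
n=12: →4(L), so W
n=13: →12(W) only, which is W, so L
n=14: →7(L), so W
n=15: →5(W), 10(W), 12(W), 14(W) — all W, so L
Reading off the rows marked L gives the requested list; there are 8 such values of n.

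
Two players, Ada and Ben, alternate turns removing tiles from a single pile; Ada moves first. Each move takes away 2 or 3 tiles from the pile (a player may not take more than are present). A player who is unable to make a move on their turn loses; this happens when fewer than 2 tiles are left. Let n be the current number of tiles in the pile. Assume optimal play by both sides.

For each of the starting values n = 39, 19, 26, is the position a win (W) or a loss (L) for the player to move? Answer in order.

Use the standard recursion: the mover loses at a terminal position; elsewhere, the mover wins exactly when some move hands the opponent an L position.
n=0: no move → L
n=1: no move → L
n=2: reaches L-position 0 → W
n=3: reaches L-position 1 → W
n=4: reaches L-position 1 → W
n=5: only reaches 3(W), 2(W), all W → L
n=6: only reaches 4(W), 3(W), all W → L
n=7: reaches L-position 5 → W
n=8: reaches L-position 6 → W
n=9: reaches L-position 6 → W
n=10: only reaches 8(W), 7(W), all W → L
n=11: only reaches 9(W), 8(W), all W → L
n=12: reaches L-position 10 → W
n=13: reaches L-position 11 → W
n=14: reaches L-position 11 → W
n=15: only reaches 13(W), 12(W), all W → L
n=16: only reaches 14(W), 13(W), all W → L
n=17: reaches L-position 15 → W
n=18: reaches L-position 16 → W
n=19: reaches L-position 16 → W
n=20: only reaches 18(W), 17(W), all W → L
n=21: only reaches 19(W), 18(W), all W → L
n=22: reaches L-position 20 → W
n=23: reaches L-position 21 → W
n=24: reaches L-position 21 → W
n=25: only reaches 23(W), 22(W), all W → L
n=26: only reaches 24(W), 23(W), all W → L
n=27: reaches L-position 25 → W
n=28: reaches L-position 26 → W
n=29: reaches L-position 26 → W
n=30: only reaches 28(W), 27(W), all W → L
n=31: only reaches 29(W), 28(W), all W → L
n=32: reaches L-position 30 → W
n=33: reaches L-position 31 → W
n=34: reaches L-position 31 → W
n=35: only reaches 33(W), 32(W), all W → L
n=36: only reaches 34(W), 33(W), all W → L
n=37: reaches L-position 35 → W
n=38: reaches L-position 36 → W
n=39: reaches L-position 36 → W

39: W, 19: W, 26: L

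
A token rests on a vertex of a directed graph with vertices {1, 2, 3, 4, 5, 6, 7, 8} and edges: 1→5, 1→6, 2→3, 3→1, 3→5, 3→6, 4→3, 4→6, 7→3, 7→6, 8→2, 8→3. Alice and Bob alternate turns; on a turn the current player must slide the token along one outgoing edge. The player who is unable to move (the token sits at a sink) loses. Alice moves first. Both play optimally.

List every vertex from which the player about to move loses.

2, 5, 6

Build the W/L table. Terminal = L. A non-terminal position is W if it has a move to some L; otherwise it is L.
Every edge goes from a vertex to one that appears earlier in the order 6, 5, 1, 3, 2, 8, 7, 4, so processing vertices in that order labels each vertex after all of its successors.
6: no outgoing edge → L
5: no outgoing edge → L
1: can move to 5, which is L ⇒ W
3: can move to 5, which is L ⇒ W
2: the only move is to 3(W), a W ⇒ L
8: can move to 2, which is L ⇒ W
7: can move to 6, which is L ⇒ W
4: can move to 6, which is L ⇒ W
Reading off the rows marked L gives the requested list; there are 3 such vertices.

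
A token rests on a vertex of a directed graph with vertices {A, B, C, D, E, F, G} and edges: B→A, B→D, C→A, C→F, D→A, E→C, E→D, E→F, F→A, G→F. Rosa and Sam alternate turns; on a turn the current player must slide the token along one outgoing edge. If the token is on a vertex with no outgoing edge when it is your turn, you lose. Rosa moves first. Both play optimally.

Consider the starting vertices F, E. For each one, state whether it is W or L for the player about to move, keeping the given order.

F: W, E: L

Use the standard recursion: the mover loses at a terminal position; elsewhere, the mover wins exactly when some move hands the opponent an L position.
Every edge goes from a vertex to one that appears earlier in the order A, D, B, F, G, C, E, so processing vertices in that order labels each vertex after all of its successors.
A: no outgoing edge → L
D: can move to A, which is L ⇒ W
B: can move to A, which is L ⇒ W
F: can move to A, which is L ⇒ W
G: the only move is to F(W), a W ⇒ L
C: can move to A, which is L ⇒ W
E: moves to C(W), F(W), D(W); every one is W ⇒ L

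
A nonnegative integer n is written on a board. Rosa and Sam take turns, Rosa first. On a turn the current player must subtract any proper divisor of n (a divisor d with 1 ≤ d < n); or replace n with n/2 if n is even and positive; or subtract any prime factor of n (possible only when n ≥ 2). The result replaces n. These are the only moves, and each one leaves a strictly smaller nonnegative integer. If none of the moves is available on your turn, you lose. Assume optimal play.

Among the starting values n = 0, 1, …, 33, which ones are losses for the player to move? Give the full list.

0, 1, 4, 9, 14, 20, 26, 32

Use the standard recursion: the mover loses at a terminal position; elsewhere, the mover wins exactly when some move hands the opponent an L position.
n=0: no move → L
n=1: no move → L
n=2: →0(L), so W
n=3: →0(L), so W
n=4: →2(W), 3(W) — all W, so L
n=5: →0(L), so W
n=6: →4(L), so W
n=7: →0(L), so W
n=8: →4(L), so W
n=9: →6(W), 8(W) — all W, so L
n=10: →9(L), so W
n=11: →0(L), so W
n=12: →9(L), so W
n=13: →0(L), so W
n=14: →7(W), 12(W), 13(W) — all W, so L
n=15: →14(L), so W
n=16: →14(L), so W
n=17: →0(L), so W
n=18: →9(L), so W
n=19: →0(L), so W
n=20: →10(W), 15(W), 16(W), 18(W), 19(W) — all W, so L
n=21: →14(L), so W
n=22: →20(L), so W
n=23: →0(L), so W
n=24: →20(L), so W
n=25: →20(L), so W
n=26: →13(W), 24(W), 25(W) — all W, so L
n=27: →26(L), so W
n=28: →14(L), so W
n=29: →0(L), so W
n=30: →20(L), so W
n=31: →0(L), so W
n=32: →16(W), 24(W), 28(W), 30(W), 31(W) — all W, so L
n=33: →32(L), so W
The losing starting values of n are exactly the entries labelled L in this table (8 of them).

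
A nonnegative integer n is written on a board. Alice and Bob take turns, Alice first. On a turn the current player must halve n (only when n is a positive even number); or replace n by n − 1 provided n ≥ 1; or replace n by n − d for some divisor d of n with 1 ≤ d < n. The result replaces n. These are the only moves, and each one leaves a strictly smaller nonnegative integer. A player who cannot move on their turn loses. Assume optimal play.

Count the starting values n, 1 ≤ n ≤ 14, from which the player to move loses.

Use the standard recursion: the mover loses at a terminal position; elsewhere, the mover wins exactly when some move hands the opponent an L position.
n=0: no move → L
n=1: →0(L), so W
n=2: →1(W) only, which is W, so L
n=3: →2(L), so W
n=4: →2(L), so W
n=5: →4(W) only, which is W, so L
n=6: →5(L), so W
n=7: →6(W) only, which is W, so L
n=8: →7(L), so W
n=9: →6(W), 8(W) — all W, so L
n=10: →5(L), so W
n=11: →10(W) only, which is W, so L
n=12: →9(L), so W
n=13: →12(W) only, which is W, so L
n=14: →7(L), so W
L entries with 1 ≤ n ≤ 14 (n=0 is outside the asked range and is not counted): n = 2, 5, 7, 9, 11, 13; that makes 6.

6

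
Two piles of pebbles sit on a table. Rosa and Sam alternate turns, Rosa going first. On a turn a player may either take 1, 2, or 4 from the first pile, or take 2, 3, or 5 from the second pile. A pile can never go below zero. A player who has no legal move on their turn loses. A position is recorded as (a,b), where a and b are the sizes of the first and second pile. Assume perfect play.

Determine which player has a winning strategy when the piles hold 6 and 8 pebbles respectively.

Sam wins.

Label each position W (a win for the player to move) or L (a loss). A position with no legal move is L; any other position is W exactly when some move reaches an L, and L when every move reaches a W.
No move ever increases a pile, so every position that can arise here has a ≤ 6 and b ≤ 8; it is enough to label the cells with 0 ≤ a ≤ 6 and 0 ≤ b ≤ 8.
Every move lowers a or b (never raises either), so fill the grid row by row in increasing a, and left to right within a row: each cell's successors are then already labelled.
      b=0  b=1  b=2  b=3  b=4  b=5  b=6  b=7  b=8
a=0:    L    L    W    W    W    W    W    L    L
a=1:    W    W    L    L    W    W    W    W    W
a=2:    W    W    W    W    L    L    W    W    W
a=3:    L    L    W    W    W    W    W    L    L
a=4:    W    W    L    L    W    W    W    W    W
a=5:    W    W    W    W    L    L    W    W    W
a=6:    L    L    W    W    W    W    W    L    L
Cells with no legal move (terminal, hence L): (0,0), (0,1).
The remaining L cells, each justified by listing all of its moves:
(0,7): only reaches (0,5)(W), (0,4)(W), (0,2)(W), all W → L
(0,8): only reaches (0,6)(W), (0,5)(W), (0,3)(W), all W → L
(1,2): only reaches (0,2)(W), (1,0)(W), all W → L
(1,3): only reaches (0,3)(W), (1,1)(W), (1,0)(W), all W → L
(2,4): only reaches (1,4)(W), (0,4)(W), (2,2)(W), (2,1)(W), all W → L
(2,5): only reaches (1,5)(W), (0,5)(W), (2,3)(W), (2,2)(W), (2,0)(W), all W → L
(3,0): only reaches (2,0)(W), (1,0)(W), all W → L
(3,1): only reaches (2,1)(W), (1,1)(W), all W → L
(3,7): only reaches (2,7)(W), (1,7)(W), (3,5)(W), (3,4)(W), (3,2)(W), all W → L
(3,8): only reaches (2,8)(W), (1,8)(W), (3,6)(W), (3,5)(W), (3,3)(W), all W → L
(4,2): only reaches (3,2)(W), (2,2)(W), (0,2)(W), (4,0)(W), all W → L
(4,3): only reaches (3,3)(W), (2,3)(W), (0,3)(W), (4,1)(W), (4,0)(W), all W → L
(5,4): only reaches (4,4)(W), (3,4)(W), (1,4)(W), (5,2)(W), (5,1)(W), all W → L
(5,5): only reaches (4,5)(W), (3,5)(W), (1,5)(W), (5,3)(W), (5,2)(W), (5,0)(W), all W → L
(6,0): only reaches (5,0)(W), (4,0)(W), (2,0)(W), all W → L
(6,1): only reaches (5,1)(W), (4,1)(W), (2,1)(W), all W → L
(6,7): only reaches (5,7)(W), (4,7)(W), (2,7)(W), (6,5)(W), (6,4)(W), (6,2)(W), all W → L
(6,8): only reaches (5,8)(W), (4,8)(W), (2,8)(W), (6,6)(W), (6,5)(W), (6,3)(W), all W → L
Every other cell has at least one move into one of the L cells above, so it is W.
The starting position (6,8) is L: whatever Rosa does, the opponent receives a W position.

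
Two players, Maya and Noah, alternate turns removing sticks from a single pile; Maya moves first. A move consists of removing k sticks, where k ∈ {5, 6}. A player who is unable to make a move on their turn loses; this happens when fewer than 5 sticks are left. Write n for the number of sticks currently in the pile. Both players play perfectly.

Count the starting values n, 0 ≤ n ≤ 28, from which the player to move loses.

Build the W/L table. Terminal = L. A non-terminal position is W if it has a move to some L; otherwise it is L.
n=0: no move → L
n=1: no move → L
n=2: no move → L
n=3: no move → L
n=4: no move → L
n=5: W (go to 0, an L position)
n=6: W (go to 1, an L position)
n=7: W (go to 2, an L position)
n=8: W (go to 3, an L position)
n=9: W (go to 4, an L position)
n=10: W (go to 4, an L position)
n=11: L (options 6(W), 5(W) are all W)
n=12: L (options 7(W), 6(W) are all W)
n=13: L (options 8(W), 7(W) are all W)
n=14: L (options 9(W), 8(W) are all W)
n=15: L (options 10(W), 9(W) are all W)
n=16: W (go to 11, an L position)
n=17: W (go to 12, an L position)
n=18: W (go to 13, an L position)
n=19: W (go to 14, an L position)
n=20: W (go to 15, an L position)
n=21: W (go to 15, an L position)
n=22: L (options 17(W), 16(W) are all W)
n=23: L (options 18(W), 17(W) are all W)
n=24: L (options 19(W), 18(W) are all W)
n=25: L (options 20(W), 19(W) are all W)
n=26: L (options 21(W), 20(W) are all W)
n=27: W (go to 22, an L position)
n=28: W (go to 23, an L position)
L entries with 0 ≤ n ≤ 28: n = 0, 1, 2, 3, 4, 11, 12, 13, 14, 15, 22, 23, 24, 25, 26; that makes 15.

15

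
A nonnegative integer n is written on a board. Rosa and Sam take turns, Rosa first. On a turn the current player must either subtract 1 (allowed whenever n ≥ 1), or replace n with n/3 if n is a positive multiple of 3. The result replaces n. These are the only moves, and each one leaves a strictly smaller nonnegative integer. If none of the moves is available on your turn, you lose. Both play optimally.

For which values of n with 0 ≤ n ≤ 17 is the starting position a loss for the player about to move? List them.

0, 2, 4, 7, 9, 11, 13, 15, 17

Classify positions by backward induction: terminal positions (no move available) are L. From any other position, the mover wins iff some move reaches an L.
n=0: no move → L
n=1: →0(L), so W
n=2: →1(W) only, which is W, so L
n=3: →2(L), so W
n=4: →3(W) only, which is W, so L
n=5: →4(L), so W
n=6: →2(L), so W
n=7: →6(W) only, which is W, so L
n=8: →7(L), so W
n=9: →3(W), 8(W) — all W, so L
n=10: →9(L), so W
n=11: →10(W) only, which is W, so L
n=12: →4(L), so W
n=13: →12(W) only, which is W, so L
n=14: →13(L), so W
n=15: →5(W), 14(W) — all W, so L
n=16: →15(L), so W
n=17: →16(W) only, which is W, so L
Reading off the rows marked L gives the requested list; there are 9 such values of n.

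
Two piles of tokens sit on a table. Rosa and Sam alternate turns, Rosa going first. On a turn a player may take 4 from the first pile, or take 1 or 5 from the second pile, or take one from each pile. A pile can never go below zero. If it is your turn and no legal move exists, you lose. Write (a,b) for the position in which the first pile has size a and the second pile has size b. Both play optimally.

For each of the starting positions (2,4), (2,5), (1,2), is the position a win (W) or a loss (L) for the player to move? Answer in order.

Use the standard recursion: the mover loses at a terminal position; elsewhere, the mover wins exactly when some move hands the opponent an L position.
No move ever increases a pile, so every position that can arise here has a ≤ 2 and b ≤ 5; it is enough to label the cells with 0 ≤ a ≤ 2 and 0 ≤ b ≤ 5.
Every move lowers a or b (never raises either), so fill the grid row by row in increasing a, and left to right within a row: each cell's successors are then already labelled.
      b=0  b=1  b=2  b=3  b=4  b=5
a=0:    L    W    L    W    L    W
a=1:    L    W    L    W    L    W
a=2:    L    W    L    W    L    W
Cells with no legal move (terminal, hence L): (0,0), (1,0), (2,0).
The remaining L cells, each justified by listing all of its moves:
(0,2): L (sole option (0,1)(W) is W)
(0,4): L (sole option (0,3)(W) is W)
(1,2): L (options (1,1)(W), (0,1)(W) are all W)
(1,4): L (options (1,3)(W), (0,3)(W) are all W)
(2,2): L (options (2,1)(W), (1,1)(W) are all W)
(2,4): L (options (2,3)(W), (1,3)(W) are all W)
Every other cell has at least one move into one of the L cells above, so it is W.
(2,4): one of the L cells justified above, so L
(2,5): the move to (2,4) reaches an L cell, so W
(1,2): one of the L cells justified above, so L

(2,4): L, (2,5): W, (1,2): L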